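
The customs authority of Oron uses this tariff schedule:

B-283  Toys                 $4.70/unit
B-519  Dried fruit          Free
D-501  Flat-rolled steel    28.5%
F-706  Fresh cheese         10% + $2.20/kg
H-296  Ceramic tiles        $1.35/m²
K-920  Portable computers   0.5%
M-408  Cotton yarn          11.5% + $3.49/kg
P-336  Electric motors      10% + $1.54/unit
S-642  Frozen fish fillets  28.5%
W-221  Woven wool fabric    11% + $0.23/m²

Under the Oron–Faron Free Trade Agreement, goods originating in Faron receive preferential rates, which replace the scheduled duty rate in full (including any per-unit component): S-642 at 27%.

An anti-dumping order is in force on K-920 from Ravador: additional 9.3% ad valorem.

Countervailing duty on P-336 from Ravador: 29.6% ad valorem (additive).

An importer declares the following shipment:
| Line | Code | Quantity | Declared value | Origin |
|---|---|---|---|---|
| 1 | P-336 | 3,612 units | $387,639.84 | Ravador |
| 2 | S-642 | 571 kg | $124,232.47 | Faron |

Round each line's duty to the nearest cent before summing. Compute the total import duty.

Line 1 (P-336, Ravador, 3,612 units, $387,639.84):
Base rate for P-336 is 10% + $1.54/unit.
Additional duty on P-336 from Ravador: +29.6%. Applied ad valorem rate: 10% + 29.6% = 39.6%.
Duty = $387,639.84 × 39.6% + 3,612 × $1.54 = $159,067.86.
Line 2 (S-642, Faron, 571 kg, $124,232.47):
Base rate for S-642 is 28.5%.
Origin Faron qualifies under the Oron–Faron agreement and S-642 is covered: preferential rate 27% applies instead.
Duty = $124,232.47 × 27% = $33,542.77.
Total = $159,067.86 + $33,542.77 = $192,610.63.

$192,610.63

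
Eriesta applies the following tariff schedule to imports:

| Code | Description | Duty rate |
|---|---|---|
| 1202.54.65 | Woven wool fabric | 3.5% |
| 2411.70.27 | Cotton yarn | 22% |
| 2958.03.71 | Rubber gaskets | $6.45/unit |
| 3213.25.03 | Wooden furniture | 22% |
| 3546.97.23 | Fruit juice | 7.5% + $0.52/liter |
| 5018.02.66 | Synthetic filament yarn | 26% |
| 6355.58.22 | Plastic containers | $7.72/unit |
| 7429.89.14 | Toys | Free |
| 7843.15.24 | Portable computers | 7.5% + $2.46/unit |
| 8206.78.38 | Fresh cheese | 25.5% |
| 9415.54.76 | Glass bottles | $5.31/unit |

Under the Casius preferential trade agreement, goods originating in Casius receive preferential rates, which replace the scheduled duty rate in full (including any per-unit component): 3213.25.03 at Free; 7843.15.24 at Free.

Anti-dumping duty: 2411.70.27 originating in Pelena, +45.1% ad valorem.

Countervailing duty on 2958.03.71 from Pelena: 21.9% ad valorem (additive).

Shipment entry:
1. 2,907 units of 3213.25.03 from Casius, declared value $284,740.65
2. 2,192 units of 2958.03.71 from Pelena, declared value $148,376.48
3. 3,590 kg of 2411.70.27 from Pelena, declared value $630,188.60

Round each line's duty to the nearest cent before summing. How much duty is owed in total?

Line 1 (3213.25.03, Casius, 2,907 units, $284,740.65):
Base rate for 3213.25.03 is 22%.
Origin Casius qualifies under the Eriesta–Casius agreement and 3213.25.03 is covered: preferential rate Free applies instead.
Duty = $284,740.65 × 0% = $0.00.
Line 2 (2958.03.71, Pelena, 2,192 units, $148,376.48):
Base rate for 2958.03.71 is $6.45/unit.
Additional duty on 2958.03.71 from Pelena: +21.9% ad valorem. Applied ad valorem rate = 21.9%.
Duty = $148,376.48 × 21.9% + 2,192 × $6.45 = $46,632.85.
Line 3 (2411.70.27, Pelena, 3,590 kg, $630,188.60):
Base rate for 2411.70.27 is 22%.
Additional duty on 2411.70.27 from Pelena: +45.1%. Applied ad valorem rate: 22% + 45.1% = 67.1%.
Duty = $630,188.60 × 67.1% = $422,856.55.
Total = $0.00 + $46,632.85 + $422,856.55 = $469,489.40.

$469,489.40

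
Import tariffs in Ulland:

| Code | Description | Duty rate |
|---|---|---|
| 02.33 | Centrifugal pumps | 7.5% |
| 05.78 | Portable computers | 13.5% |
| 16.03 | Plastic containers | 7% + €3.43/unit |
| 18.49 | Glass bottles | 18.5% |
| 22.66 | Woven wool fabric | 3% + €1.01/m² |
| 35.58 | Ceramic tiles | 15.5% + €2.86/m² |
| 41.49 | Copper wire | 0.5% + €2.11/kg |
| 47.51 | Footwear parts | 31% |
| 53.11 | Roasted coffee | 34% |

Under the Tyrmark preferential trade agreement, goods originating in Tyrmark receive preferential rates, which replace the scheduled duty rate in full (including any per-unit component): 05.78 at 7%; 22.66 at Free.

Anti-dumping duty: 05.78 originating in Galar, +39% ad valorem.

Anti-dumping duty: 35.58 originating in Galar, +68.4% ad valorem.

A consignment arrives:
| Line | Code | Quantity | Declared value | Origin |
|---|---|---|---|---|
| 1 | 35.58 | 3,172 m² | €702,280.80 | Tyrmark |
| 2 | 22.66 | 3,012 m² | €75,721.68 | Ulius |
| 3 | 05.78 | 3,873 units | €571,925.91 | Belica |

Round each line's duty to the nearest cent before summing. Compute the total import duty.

€200,449.21

Line 1 (35.58, Tyrmark, 3,172 m², €702,280.80):
Base rate for 35.58 is 15.5% + €2.86/m².
Origin Tyrmark is the FTA partner but 35.58 is not on the preference list; base rate stands.
The additional-duty order on 35.58 targets Galar, not Tyrmark; it does not apply.
Duty = €702,280.80 × 15.5% + 3,172 × €2.86 = €117,925.44.
Line 2 (22.66, Ulius, 3,012 m², €75,721.68):
Base rate for 22.66 is 3% + €1.01/m².
22.66 has an FTA preferential rate, but origin Ulius is not Tyrmark; base rate stands.
Duty = €75,721.68 × 3% + 3,012 × €1.01 = €5,313.77.
Line 3 (05.78, Belica, 3,873 units, €571,925.91):
Base rate for 05.78 is 13.5%.
05.78 has an FTA preferential rate, but origin Belica is not Tyrmark; base rate stands.
The additional-duty order on 05.78 targets Galar, not Belica; it does not apply.
Duty = €571,925.91 × 13.5% = €77,210.00.
Total = €117,925.44 + €5,313.77 + €77,210.00 = €200,449.21.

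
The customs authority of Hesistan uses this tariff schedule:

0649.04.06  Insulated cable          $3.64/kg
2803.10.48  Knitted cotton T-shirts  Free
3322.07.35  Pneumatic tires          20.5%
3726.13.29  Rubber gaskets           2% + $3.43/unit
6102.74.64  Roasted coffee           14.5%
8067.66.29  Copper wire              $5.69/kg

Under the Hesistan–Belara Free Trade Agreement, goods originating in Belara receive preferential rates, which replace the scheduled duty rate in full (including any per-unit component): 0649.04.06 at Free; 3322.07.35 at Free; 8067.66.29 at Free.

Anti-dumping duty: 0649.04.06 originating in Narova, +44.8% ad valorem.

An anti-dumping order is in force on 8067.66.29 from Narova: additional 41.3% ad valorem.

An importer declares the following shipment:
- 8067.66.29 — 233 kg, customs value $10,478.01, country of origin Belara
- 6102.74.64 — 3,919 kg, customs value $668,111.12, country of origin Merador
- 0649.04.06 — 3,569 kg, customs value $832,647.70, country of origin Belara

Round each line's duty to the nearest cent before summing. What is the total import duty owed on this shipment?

Line 1 (8067.66.29, Belara, 233 kg, $10,478.01):
Base rate for 8067.66.29 is $5.69/kg.
Origin Belara qualifies under the Hesistan–Belara agreement and 8067.66.29 is covered: preferential rate Free applies instead.
The additional-duty order on 8067.66.29 targets Narova, not Belara; it does not apply.
Duty = $10,478.01 × 0% = $0.00.
Line 2 (6102.74.64, Merador, 3,919 kg, $668,111.12):
Base rate for 6102.74.64 is 14.5%.
Duty = $668,111.12 × 14.5% = $96,876.11.
Line 3 (0649.04.06, Belara, 3,569 kg, $832,647.70):
Base rate for 0649.04.06 is $3.64/kg.
Origin Belara qualifies under the Hesistan–Belara agreement and 0649.04.06 is covered: preferential rate Free applies instead.
The additional-duty order on 0649.04.06 targets Narova, not Belara; it does not apply.
Duty = $832,647.70 × 0% = $0.00.
Total = $0.00 + $96,876.11 + $0.00 = $96,876.11.

$96,876.11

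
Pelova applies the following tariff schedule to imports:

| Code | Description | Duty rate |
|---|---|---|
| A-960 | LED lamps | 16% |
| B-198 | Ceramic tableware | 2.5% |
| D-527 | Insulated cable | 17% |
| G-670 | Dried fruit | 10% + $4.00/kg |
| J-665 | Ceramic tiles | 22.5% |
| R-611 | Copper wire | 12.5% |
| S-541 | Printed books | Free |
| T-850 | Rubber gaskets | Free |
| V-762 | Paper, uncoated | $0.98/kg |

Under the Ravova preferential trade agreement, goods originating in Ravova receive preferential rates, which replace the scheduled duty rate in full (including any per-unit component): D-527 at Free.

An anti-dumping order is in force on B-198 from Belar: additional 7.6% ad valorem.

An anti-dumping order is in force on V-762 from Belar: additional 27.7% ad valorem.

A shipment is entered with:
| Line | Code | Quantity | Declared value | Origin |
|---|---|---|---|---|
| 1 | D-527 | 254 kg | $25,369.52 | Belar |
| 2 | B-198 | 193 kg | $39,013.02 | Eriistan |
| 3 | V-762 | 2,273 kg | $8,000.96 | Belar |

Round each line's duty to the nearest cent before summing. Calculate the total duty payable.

$9,731.96

Line 1 (D-527, Belar, 254 kg, $25,369.52):
Base rate for D-527 is 17%.
D-527 has an FTA preferential rate, but origin Belar is not Ravova; base rate stands.
Duty = $25,369.52 × 17% = $4,312.82.
Line 2 (B-198, Eriistan, 193 kg, $39,013.02):
Base rate for B-198 is 2.5%.
The additional-duty order on B-198 targets Belar, not Eriistan; it does not apply.
Duty = $39,013.02 × 2.5% = $975.33.
Line 3 (V-762, Belar, 2,273 kg, $8,000.96):
Base rate for V-762 is $0.98/kg.
Additional duty on V-762 from Belar: +27.7% ad valorem. Applied ad valorem rate = 27.7%.
Duty = $8,000.96 × 27.7% + 2,273 × $0.98 = $4,443.81.
Total = $4,312.82 + $975.33 + $4,443.81 = $9,731.96.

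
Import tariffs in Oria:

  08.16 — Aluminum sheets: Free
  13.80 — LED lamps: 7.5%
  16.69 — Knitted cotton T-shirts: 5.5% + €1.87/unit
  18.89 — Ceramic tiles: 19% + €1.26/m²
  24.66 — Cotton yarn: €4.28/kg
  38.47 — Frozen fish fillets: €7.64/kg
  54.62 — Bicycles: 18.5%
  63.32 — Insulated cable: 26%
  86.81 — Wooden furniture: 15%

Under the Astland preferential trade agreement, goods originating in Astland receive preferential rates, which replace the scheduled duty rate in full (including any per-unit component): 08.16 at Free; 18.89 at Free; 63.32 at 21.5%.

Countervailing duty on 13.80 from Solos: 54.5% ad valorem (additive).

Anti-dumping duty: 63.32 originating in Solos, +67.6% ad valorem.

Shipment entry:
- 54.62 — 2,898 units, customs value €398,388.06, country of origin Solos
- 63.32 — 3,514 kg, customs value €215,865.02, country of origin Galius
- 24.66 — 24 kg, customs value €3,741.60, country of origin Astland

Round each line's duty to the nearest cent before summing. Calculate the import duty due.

Line 1 (54.62, Solos, 2,898 units, €398,388.06):
Base rate for 54.62 is 18.5%.
Duty = €398,388.06 × 18.5% = €73,701.79.
Line 2 (63.32, Galius, 3,514 kg, €215,865.02):
Base rate for 63.32 is 26%.
63.32 has an FTA preferential rate, but origin Galius is not Astland; base rate stands.
The additional-duty order on 63.32 targets Solos, not Galius; it does not apply.
Duty = €215,865.02 × 26% = €56,124.91.
Line 3 (24.66, Astland, 24 kg, €3,741.60):
Base rate for 24.66 is €4.28/kg.
Origin Astland is the FTA partner but 24.66 is not on the preference list; base rate stands.
Duty = 24 × €4.28 = €102.72.
Total = €73,701.79 + €56,124.91 + €102.72 = €129,929.42.

€129,929.42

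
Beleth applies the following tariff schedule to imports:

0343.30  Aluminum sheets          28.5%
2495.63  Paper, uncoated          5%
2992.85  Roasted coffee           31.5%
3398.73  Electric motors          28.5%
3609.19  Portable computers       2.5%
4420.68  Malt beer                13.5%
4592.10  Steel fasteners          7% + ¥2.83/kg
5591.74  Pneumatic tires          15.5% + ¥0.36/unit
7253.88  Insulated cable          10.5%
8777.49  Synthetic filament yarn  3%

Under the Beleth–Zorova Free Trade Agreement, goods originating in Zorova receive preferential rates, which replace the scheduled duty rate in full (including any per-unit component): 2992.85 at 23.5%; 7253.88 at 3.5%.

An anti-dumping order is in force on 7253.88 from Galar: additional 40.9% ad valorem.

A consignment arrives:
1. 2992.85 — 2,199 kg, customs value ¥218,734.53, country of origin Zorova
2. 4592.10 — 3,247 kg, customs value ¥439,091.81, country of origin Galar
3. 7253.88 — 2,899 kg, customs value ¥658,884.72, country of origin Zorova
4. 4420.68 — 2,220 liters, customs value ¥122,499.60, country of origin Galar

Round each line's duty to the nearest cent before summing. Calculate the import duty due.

¥130,926.47

Line 1 (2992.85, Zorova, 2,199 kg, ¥218,734.53):
Base rate for 2992.85 is 31.5%.
Origin Zorova qualifies under the Beleth–Zorova agreement and 2992.85 is covered: preferential rate 23.5% applies instead.
Duty = ¥218,734.53 × 23.5% = ¥51,402.61.
Line 2 (4592.10, Galar, 3,247 kg, ¥439,091.81):
Base rate for 4592.10 is 7% + ¥2.83/kg.
Duty = ¥439,091.81 × 7% + 3,247 × ¥2.83 = ¥39,925.44.
Line 3 (7253.88, Zorova, 2,899 kg, ¥658,884.72):
Base rate for 7253.88 is 10.5%.
Origin Zorova qualifies under the Beleth–Zorova agreement and 7253.88 is covered: preferential rate 3.5% applies instead.
The additional-duty order on 7253.88 targets Galar, not Zorova; it does not apply.
Duty = ¥658,884.72 × 3.5% = ¥23,060.97.
Line 4 (4420.68, Galar, 2,220 liters, ¥122,499.60):
Base rate for 4420.68 is 13.5%.
Duty = ¥122,499.60 × 13.5% = ¥16,537.45.
Total = ¥51,402.61 + ¥39,925.44 + ¥23,060.97 + ¥16,537.45 = ¥130,926.47.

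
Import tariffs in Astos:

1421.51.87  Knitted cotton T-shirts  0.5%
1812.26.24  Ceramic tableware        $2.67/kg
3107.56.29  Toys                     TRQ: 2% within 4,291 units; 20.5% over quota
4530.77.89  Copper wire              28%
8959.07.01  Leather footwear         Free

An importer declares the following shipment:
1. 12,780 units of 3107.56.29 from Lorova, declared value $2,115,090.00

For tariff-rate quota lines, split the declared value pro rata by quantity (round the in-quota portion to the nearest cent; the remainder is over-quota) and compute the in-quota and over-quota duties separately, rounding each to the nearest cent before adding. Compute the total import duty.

Line 1 (3107.56.29, Lorova, 12,780 units, $2,115,090.00):
Code 3107.56.29 is under a tariff-rate quota (threshold 4,291 units). In-quota: 4,291 units at 2%; over-quota: 8,489 units at 20.5%.
Pro-rata value split: in-quota = $2,115,090.00 × 4,291/12,780 = $710,160.50; over-quota = $2,115,090.00 − $710,160.50 = $1,404,929.50.
In-quota duty = $710,160.50 × 2% = $14,203.21. Over-quota duty = $1,404,929.50 × 20.5% = $288,010.55.
Line duty = $14,203.21 + $288,010.55 = $302,213.76.

$302,213.76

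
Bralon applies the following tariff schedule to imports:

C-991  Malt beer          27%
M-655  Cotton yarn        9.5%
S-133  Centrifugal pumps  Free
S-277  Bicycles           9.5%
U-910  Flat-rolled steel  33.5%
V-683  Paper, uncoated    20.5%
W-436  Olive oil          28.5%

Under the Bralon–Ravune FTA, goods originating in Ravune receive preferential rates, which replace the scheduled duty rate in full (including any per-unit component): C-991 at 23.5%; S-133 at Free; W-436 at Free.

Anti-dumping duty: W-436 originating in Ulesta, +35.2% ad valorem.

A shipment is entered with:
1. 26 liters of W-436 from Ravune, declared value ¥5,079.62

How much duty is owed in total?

Line 1 (W-436, Ravune, 26 liters, ¥5,079.62):
Base rate for W-436 is 28.5%.
Origin Ravune qualifies under the Bralon–Ravune agreement and W-436 is covered: preferential rate Free applies instead.
The additional-duty order on W-436 targets Ulesta, not Ravune; it does not apply.
Duty = ¥5,079.62 × 0% = ¥0.00.

¥0.00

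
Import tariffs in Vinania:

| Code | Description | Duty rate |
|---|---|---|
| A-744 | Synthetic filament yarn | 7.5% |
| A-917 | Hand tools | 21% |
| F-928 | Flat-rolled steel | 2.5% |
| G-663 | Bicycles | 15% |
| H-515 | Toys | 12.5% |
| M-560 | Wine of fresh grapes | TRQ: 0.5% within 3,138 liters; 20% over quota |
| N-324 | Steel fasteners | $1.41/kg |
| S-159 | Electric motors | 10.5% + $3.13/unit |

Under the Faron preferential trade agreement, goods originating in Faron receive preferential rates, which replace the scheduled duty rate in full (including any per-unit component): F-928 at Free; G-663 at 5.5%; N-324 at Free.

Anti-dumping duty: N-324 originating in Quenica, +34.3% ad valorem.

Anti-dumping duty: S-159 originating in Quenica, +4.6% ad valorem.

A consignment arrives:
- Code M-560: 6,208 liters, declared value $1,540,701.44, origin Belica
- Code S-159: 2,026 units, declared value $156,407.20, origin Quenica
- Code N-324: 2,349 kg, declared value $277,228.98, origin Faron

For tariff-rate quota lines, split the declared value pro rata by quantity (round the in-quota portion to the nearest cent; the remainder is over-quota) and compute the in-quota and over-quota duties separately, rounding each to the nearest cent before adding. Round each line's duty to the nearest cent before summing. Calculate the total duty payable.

$186,235.33

Line 1 (M-560, Belica, 6,208 liters, $1,540,701.44):
Code M-560 is under a tariff-rate quota (threshold 3,138 liters). In-quota: 3,138 liters at 0.5%; over-quota: 3,070 liters at 20%.
Pro-rata value split: in-quota = $1,540,701.44 × 3,138/6,208 = $778,788.84; over-quota = $1,540,701.44 − $778,788.84 = $761,912.60.
In-quota duty = $778,788.84 × 0.5% = $3,893.94. Over-quota duty = $761,912.60 × 20% = $152,382.52.
Line duty = $3,893.94 + $152,382.52 = $156,276.46.
Line 2 (S-159, Quenica, 2,026 units, $156,407.20):
Base rate for S-159 is 10.5% + $3.13/unit.
Additional duty on S-159 from Quenica: +4.6%. Applied ad valorem rate: 10.5% + 4.6% = 15.1%.
Duty = $156,407.20 × 15.1% + 2,026 × $3.13 = $29,958.87.
Line 3 (N-324, Faron, 2,349 kg, $277,228.98):
Base rate for N-324 is $1.41/kg.
Origin Faron qualifies under the Vinania–Faron agreement and N-324 is covered: preferential rate Free applies instead.
The additional-duty order on N-324 targets Quenica, not Faron; it does not apply.
Duty = $277,228.98 × 0% = $0.00.
Total = $156,276.46 + $29,958.87 + $0.00 = $186,235.33.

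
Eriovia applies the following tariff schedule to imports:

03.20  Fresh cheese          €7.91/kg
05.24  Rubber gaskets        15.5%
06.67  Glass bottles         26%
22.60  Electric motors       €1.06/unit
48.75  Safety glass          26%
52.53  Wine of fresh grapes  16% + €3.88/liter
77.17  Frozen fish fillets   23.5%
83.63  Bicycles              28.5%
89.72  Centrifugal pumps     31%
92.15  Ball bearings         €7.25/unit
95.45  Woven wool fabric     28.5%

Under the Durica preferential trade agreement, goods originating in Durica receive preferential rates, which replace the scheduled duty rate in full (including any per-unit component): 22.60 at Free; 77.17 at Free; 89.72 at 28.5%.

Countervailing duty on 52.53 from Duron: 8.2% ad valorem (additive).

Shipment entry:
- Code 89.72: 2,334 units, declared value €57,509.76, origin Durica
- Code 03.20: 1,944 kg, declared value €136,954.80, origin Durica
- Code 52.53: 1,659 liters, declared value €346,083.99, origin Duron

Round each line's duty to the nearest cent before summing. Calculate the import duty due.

Line 1 (89.72, Durica, 2,334 units, €57,509.76):
Base rate for 89.72 is 31%.
Origin Durica qualifies under the Eriovia–Durica agreement and 89.72 is covered: preferential rate 28.5% applies instead.
Duty = €57,509.76 × 28.5% = €16,390.28.
Line 2 (03.20, Durica, 1,944 kg, €136,954.80):
Base rate for 03.20 is €7.91/kg.
Origin Durica is the FTA partner but 03.20 is not on the preference list; base rate stands.
Duty = 1,944 × €7.91 = €15,377.04.
Line 3 (52.53, Duron, 1,659 liters, €346,083.99):
Base rate for 52.53 is 16% + €3.88/liter.
Additional duty on 52.53 from Duron: +8.2%. Applied ad valorem rate: 16% + 8.2% = 24.2%.
Duty = €346,083.99 × 24.2% + 1,659 × €3.88 = €90,189.25.
Total = €16,390.28 + €15,377.04 + €90,189.25 = €121,956.57.

€121,956.57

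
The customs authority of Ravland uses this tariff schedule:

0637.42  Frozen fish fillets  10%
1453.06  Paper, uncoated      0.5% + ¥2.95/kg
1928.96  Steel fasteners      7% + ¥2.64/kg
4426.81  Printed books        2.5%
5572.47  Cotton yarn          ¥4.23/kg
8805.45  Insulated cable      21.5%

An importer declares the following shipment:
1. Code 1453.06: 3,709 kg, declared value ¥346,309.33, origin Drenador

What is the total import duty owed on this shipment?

Line 1 (1453.06, Drenador, 3,709 kg, ¥346,309.33):
Base rate for 1453.06 is 0.5% + ¥2.95/kg.
Duty = ¥346,309.33 × 0.5% + 3,709 × ¥2.95 = ¥12,673.10.

¥12,673.10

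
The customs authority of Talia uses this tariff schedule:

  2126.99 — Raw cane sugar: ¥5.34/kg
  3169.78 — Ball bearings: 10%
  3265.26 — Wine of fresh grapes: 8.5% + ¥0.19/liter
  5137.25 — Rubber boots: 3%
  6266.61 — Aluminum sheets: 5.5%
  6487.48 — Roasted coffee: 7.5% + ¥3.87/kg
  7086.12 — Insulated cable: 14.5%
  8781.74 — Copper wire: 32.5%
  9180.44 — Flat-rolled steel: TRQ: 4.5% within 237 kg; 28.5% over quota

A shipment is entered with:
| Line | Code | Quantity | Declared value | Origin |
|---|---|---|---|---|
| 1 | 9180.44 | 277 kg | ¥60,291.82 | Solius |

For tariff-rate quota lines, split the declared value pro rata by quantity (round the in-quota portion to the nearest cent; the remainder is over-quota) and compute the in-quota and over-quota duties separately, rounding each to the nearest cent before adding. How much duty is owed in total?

Line 1 (9180.44, Solius, 277 kg, ¥60,291.82):
Code 9180.44 is under a tariff-rate quota (threshold 237 kg). In-quota: 237 kg at 4.5%; over-quota: 40 kg at 28.5%.
Pro-rata value split: in-quota = ¥60,291.82 × 237/277 = ¥51,585.42; over-quota = ¥60,291.82 − ¥51,585.42 = ¥8,706.40.
In-quota duty = ¥51,585.42 × 4.5% = ¥2,321.34. Over-quota duty = ¥8,706.40 × 28.5% = ¥2,481.32.
Line duty = ¥2,321.34 + ¥2,481.32 = ¥4,802.66.

¥4,802.66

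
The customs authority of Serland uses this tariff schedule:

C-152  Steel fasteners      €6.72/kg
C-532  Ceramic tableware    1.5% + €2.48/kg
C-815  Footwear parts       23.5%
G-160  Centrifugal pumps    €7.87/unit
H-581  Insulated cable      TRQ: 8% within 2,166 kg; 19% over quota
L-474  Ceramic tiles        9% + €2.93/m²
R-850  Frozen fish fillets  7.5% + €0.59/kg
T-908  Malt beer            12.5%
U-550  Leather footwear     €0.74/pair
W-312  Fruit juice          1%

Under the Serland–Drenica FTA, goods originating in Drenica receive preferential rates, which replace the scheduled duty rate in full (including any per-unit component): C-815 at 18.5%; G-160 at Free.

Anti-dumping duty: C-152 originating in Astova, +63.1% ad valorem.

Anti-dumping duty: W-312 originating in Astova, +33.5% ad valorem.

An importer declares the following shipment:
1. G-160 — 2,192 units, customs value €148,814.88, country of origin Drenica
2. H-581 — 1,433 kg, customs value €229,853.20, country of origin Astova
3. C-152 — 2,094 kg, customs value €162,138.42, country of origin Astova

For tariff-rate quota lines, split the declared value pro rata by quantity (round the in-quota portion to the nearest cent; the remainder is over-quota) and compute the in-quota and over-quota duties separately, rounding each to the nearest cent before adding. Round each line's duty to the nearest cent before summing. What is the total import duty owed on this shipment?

Line 1 (G-160, Drenica, 2,192 units, €148,814.88):
Base rate for G-160 is €7.87/unit.
Origin Drenica qualifies under the Serland–Drenica agreement and G-160 is covered: preferential rate Free applies instead.
Duty = €148,814.88 × 0% = €0.00.
Line 2 (H-581, Astova, 1,433 kg, €229,853.20):
Code H-581 is under a tariff-rate quota (threshold 2,166 kg). Quantity 1,433 kg is within the quota, so the in-quota rate 8% applies to the full value.
Duty = €229,853.20 × 8% = €18,388.26.
Line 3 (C-152, Astova, 2,094 kg, €162,138.42):
Base rate for C-152 is €6.72/kg.
Additional duty on C-152 from Astova: +63.1% ad valorem. Applied ad valorem rate = 63.1%.
Duty = €162,138.42 × 63.1% + 2,094 × €6.72 = €116,381.02.
Total = €0.00 + €18,388.26 + €116,381.02 = €134,769.28.

€134,769.28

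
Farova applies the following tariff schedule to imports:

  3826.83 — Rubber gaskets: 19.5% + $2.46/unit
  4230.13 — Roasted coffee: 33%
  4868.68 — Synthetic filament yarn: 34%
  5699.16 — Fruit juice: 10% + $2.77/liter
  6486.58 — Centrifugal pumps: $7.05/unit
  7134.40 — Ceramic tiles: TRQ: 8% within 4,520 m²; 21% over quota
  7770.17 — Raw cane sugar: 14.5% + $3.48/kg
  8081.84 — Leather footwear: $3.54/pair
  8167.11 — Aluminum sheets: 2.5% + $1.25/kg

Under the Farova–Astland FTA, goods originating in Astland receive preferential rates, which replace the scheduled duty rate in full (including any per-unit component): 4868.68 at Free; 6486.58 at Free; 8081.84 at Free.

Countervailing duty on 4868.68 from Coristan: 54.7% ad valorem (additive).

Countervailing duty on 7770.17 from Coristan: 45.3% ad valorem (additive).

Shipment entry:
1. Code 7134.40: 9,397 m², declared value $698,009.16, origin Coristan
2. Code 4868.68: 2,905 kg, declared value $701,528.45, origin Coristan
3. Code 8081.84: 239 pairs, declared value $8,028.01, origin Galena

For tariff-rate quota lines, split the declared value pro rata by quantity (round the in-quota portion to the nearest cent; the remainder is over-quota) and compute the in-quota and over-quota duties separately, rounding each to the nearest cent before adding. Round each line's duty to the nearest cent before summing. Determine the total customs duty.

Line 1 (7134.40, Coristan, 9,397 m², $698,009.16):
Code 7134.40 is under a tariff-rate quota (threshold 4,520 m²). In-quota: 4,520 m² at 8%; over-quota: 4,877 m² at 21%.
Pro-rata value split: in-quota = $698,009.16 × 4,520/9,397 = $335,745.60; over-quota = $698,009.16 − $335,745.60 = $362,263.56.
In-quota duty = $335,745.60 × 8% = $26,859.65. Over-quota duty = $362,263.56 × 21% = $76,075.35.
Line duty = $26,859.65 + $76,075.35 = $102,935.00.
Line 2 (4868.68, Coristan, 2,905 kg, $701,528.45):
Base rate for 4868.68 is 34%.
4868.68 has an FTA preferential rate, but origin Coristan is not Astland; base rate stands.
Additional duty on 4868.68 from Coristan: +54.7%. Applied ad valorem rate: 34% + 54.7% = 88.7%.
Duty = $701,528.45 × 88.7% = $622,255.74.
Line 3 (8081.84, Galena, 239 pairs, $8,028.01):
Base rate for 8081.84 is $3.54/pair.
8081.84 has an FTA preferential rate, but origin Galena is not Astland; base rate stands.
Duty = 239 × $3.54 = $846.06.
Total = $102,935.00 + $622,255.74 + $846.06 = $726,036.80.

$726,036.80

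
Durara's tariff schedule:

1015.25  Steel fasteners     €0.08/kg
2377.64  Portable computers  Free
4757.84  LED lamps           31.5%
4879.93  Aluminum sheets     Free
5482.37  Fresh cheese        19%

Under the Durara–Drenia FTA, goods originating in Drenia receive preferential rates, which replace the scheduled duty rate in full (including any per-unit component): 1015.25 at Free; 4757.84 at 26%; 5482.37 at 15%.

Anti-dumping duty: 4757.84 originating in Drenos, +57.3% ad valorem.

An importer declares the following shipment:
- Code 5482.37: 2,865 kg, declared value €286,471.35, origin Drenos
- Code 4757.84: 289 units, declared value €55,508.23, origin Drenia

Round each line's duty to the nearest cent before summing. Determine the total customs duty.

€68,861.70

Line 1 (5482.37, Drenos, 2,865 kg, €286,471.35):
Base rate for 5482.37 is 19%.
5482.37 has an FTA preferential rate, but origin Drenos is not Drenia; base rate stands.
Duty = €286,471.35 × 19% = €54,429.56.
Line 2 (4757.84, Drenia, 289 units, €55,508.23):
Base rate for 4757.84 is 31.5%.
Origin Drenia qualifies under the Durara–Drenia agreement and 4757.84 is covered: preferential rate 26% applies instead.
The additional-duty order on 4757.84 targets Drenos, not Drenia; it does not apply.
Duty = €55,508.23 × 26% = €14,432.14.
Total = €54,429.56 + €14,432.14 = €68,861.70.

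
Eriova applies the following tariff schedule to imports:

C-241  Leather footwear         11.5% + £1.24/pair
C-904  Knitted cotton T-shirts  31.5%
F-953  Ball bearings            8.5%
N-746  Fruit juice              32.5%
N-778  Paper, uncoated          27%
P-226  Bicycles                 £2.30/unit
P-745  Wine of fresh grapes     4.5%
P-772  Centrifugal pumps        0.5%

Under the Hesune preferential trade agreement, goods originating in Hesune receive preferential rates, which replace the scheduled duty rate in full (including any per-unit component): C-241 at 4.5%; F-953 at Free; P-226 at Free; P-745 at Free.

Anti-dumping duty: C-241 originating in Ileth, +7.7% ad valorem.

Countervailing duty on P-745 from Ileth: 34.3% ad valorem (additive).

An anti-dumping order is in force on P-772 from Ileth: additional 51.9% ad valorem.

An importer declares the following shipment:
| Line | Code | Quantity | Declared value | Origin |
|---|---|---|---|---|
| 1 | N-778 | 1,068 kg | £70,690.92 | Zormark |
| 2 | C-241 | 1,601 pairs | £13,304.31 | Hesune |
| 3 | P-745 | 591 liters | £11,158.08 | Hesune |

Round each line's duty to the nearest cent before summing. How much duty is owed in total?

Line 1 (N-778, Zormark, 1,068 kg, £70,690.92):
Base rate for N-778 is 27%.
Duty = £70,690.92 × 27% = £19,086.55.
Line 2 (C-241, Hesune, 1,601 pairs, £13,304.31):
Base rate for C-241 is 11.5% + £1.24/pair.
Origin Hesune qualifies under the Eriova–Hesune agreement and C-241 is covered: preferential rate 4.5% applies instead.
The additional-duty order on C-241 targets Ileth, not Hesune; it does not apply.
Duty = £13,304.31 × 4.5% = £598.69.
Line 3 (P-745, Hesune, 591 liters, £11,158.08):
Base rate for P-745 is 4.5%.
Origin Hesune qualifies under the Eriova–Hesune agreement and P-745 is covered: preferential rate Free applies instead.
The additional-duty order on P-745 targets Ileth, not Hesune; it does not apply.
Duty = £11,158.08 × 0% = £0.00.
Total = £19,086.55 + £598.69 + £0.00 = £19,685.24.

£19,685.24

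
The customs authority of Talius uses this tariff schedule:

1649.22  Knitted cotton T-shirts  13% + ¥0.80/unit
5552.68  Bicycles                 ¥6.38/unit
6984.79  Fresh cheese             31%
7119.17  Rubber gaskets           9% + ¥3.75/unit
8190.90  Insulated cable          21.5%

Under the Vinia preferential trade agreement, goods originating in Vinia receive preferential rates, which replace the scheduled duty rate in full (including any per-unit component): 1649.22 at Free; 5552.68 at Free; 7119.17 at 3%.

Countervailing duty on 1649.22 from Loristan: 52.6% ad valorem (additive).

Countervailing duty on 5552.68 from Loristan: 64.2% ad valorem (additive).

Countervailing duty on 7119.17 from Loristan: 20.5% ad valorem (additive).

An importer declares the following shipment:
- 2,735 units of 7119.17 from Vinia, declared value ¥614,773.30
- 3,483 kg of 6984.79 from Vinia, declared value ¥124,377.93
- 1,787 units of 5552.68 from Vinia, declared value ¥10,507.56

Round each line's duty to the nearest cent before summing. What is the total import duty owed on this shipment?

Line 1 (7119.17, Vinia, 2,735 units, ¥614,773.30):
Base rate for 7119.17 is 9% + ¥3.75/unit.
Origin Vinia qualifies under the Talius–Vinia agreement and 7119.17 is covered: preferential rate 3% applies instead.
The additional-duty order on 7119.17 targets Loristan, not Vinia; it does not apply.
Duty = ¥614,773.30 × 3% = ¥18,443.20.
Line 2 (6984.79, Vinia, 3,483 kg, ¥124,377.93):
Base rate for 6984.79 is 31%.
Origin Vinia is the FTA partner but 6984.79 is not on the preference list; base rate stands.
Duty = ¥124,377.93 × 31% = ¥38,557.16.
Line 3 (5552.68, Vinia, 1,787 units, ¥10,507.56):
Base rate for 5552.68 is ¥6.38/unit.
Origin Vinia qualifies under the Talius–Vinia agreement and 5552.68 is covered: preferential rate Free applies instead.
The additional-duty order on 5552.68 targets Loristan, not Vinia; it does not apply.
Duty = ¥10,507.56 × 0% = ¥0.00.
Total = ¥18,443.20 + ¥38,557.16 + ¥0.00 = ¥57,000.36.

¥57,000.36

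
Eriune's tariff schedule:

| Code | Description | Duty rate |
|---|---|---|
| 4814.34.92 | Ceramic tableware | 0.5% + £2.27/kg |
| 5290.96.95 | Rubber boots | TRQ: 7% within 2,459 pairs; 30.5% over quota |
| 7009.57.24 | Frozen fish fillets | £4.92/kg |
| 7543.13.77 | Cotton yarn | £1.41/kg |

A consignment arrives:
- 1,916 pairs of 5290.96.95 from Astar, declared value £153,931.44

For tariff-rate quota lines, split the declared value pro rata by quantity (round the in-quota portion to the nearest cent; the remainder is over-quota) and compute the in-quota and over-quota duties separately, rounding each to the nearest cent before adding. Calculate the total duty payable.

£10,775.20

Line 1 (5290.96.95, Astar, 1,916 pairs, £153,931.44):
Code 5290.96.95 is under a tariff-rate quota (threshold 2,459 pairs). Quantity 1,916 pairs is within the quota, so the in-quota rate 7% applies to the full value.
Duty = £153,931.44 × 7% = £10,775.20.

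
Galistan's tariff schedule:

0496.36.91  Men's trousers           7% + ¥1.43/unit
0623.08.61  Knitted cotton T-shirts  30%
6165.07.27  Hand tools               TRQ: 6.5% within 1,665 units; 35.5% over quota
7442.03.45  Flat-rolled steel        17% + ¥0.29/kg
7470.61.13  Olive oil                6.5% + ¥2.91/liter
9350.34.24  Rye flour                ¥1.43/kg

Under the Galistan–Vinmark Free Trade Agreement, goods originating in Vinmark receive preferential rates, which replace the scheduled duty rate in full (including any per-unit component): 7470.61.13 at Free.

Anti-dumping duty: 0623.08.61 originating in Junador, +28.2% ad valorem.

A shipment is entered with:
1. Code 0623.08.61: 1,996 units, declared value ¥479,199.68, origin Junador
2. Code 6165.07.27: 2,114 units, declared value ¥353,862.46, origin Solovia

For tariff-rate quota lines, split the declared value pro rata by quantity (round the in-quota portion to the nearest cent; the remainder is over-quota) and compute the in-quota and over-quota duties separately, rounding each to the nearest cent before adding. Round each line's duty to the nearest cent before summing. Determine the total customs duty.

¥323,691.12

Line 1 (0623.08.61, Junador, 1,996 units, ¥479,199.68):
Base rate for 0623.08.61 is 30%.
Additional duty on 0623.08.61 from Junador: +28.2%. Applied ad valorem rate: 30% + 28.2% = 58.2%.
Duty = ¥479,199.68 × 58.2% = ¥278,894.21.
Line 2 (6165.07.27, Solovia, 2,114 units, ¥353,862.46):
Code 6165.07.27 is under a tariff-rate quota (threshold 1,665 units). In-quota: 1,665 units at 6.5%; over-quota: 449 units at 35.5%.
Pro-rata value split: in-quota = ¥353,862.46 × 1,665/2,114 = ¥278,704.35; over-quota = ¥353,862.46 − ¥278,704.35 = ¥75,158.11.
In-quota duty = ¥278,704.35 × 6.5% = ¥18,115.78. Over-quota duty = ¥75,158.11 × 35.5% = ¥26,681.13.
Line duty = ¥18,115.78 + ¥26,681.13 = ¥44,796.91.
Total = ¥278,894.21 + ¥44,796.91 = ¥323,691.12.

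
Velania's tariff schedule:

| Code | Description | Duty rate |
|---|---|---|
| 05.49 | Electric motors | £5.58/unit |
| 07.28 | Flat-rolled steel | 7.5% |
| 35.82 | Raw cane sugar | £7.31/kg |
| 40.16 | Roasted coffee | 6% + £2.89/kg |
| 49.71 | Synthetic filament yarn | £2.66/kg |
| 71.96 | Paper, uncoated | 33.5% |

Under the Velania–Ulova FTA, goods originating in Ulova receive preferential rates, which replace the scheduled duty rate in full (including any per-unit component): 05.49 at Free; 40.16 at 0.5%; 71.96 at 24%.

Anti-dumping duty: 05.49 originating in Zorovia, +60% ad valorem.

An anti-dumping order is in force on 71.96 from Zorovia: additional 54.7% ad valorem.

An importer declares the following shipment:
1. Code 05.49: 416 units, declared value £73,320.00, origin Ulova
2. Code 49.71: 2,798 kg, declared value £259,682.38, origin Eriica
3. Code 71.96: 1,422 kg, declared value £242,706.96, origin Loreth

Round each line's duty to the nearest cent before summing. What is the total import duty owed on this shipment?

Line 1 (05.49, Ulova, 416 units, £73,320.00):
Base rate for 05.49 is £5.58/unit.
Origin Ulova qualifies under the Velania–Ulova agreement and 05.49 is covered: preferential rate Free applies instead.
The additional-duty order on 05.49 targets Zorovia, not Ulova; it does not apply.
Duty = £73,320.00 × 0% = £0.00.
Line 2 (49.71, Eriica, 2,798 kg, £259,682.38):
Base rate for 49.71 is £2.66/kg.
Duty = 2,798 × £2.66 = £7,442.68.
Line 3 (71.96, Loreth, 1,422 kg, £242,706.96):
Base rate for 71.96 is 33.5%.
71.96 has an FTA preferential rate, but origin Loreth is not Ulova; base rate stands.
The additional-duty order on 71.96 targets Zorovia, not Loreth; it does not apply.
Duty = £242,706.96 × 33.5% = £81,306.83.
Total = £0.00 + £7,442.68 + £81,306.83 = £88,749.51.

£88,749.51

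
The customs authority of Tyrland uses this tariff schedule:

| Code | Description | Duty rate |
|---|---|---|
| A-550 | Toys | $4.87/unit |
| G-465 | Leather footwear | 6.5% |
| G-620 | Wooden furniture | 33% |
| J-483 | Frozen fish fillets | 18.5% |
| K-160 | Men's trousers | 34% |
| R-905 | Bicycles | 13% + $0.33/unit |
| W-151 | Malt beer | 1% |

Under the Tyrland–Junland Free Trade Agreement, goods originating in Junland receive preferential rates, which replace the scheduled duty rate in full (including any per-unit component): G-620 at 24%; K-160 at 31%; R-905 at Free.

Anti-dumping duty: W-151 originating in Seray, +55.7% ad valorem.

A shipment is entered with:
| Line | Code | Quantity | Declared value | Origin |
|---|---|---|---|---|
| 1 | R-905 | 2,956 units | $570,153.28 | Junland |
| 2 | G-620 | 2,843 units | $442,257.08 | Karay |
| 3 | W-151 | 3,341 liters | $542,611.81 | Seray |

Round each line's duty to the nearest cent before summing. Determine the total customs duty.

$453,605.74

Line 1 (R-905, Junland, 2,956 units, $570,153.28):
Base rate for R-905 is 13% + $0.33/unit.
Origin Junland qualifies under the Tyrland–Junland agreement and R-905 is covered: preferential rate Free applies instead.
Duty = $570,153.28 × 0% = $0.00.
Line 2 (G-620, Karay, 2,843 units, $442,257.08):
Base rate for G-620 is 33%.
G-620 has an FTA preferential rate, but origin Karay is not Junland; base rate stands.
Duty = $442,257.08 × 33% = $145,944.84.
Line 3 (W-151, Seray, 3,341 liters, $542,611.81):
Base rate for W-151 is 1%.
Additional duty on W-151 from Seray: +55.7%. Applied ad valorem rate: 1% + 55.7% = 56.7%.
Duty = $542,611.81 × 56.7% = $307,660.90.
Total = $0.00 + $145,944.84 + $307,660.90 = $453,605.74.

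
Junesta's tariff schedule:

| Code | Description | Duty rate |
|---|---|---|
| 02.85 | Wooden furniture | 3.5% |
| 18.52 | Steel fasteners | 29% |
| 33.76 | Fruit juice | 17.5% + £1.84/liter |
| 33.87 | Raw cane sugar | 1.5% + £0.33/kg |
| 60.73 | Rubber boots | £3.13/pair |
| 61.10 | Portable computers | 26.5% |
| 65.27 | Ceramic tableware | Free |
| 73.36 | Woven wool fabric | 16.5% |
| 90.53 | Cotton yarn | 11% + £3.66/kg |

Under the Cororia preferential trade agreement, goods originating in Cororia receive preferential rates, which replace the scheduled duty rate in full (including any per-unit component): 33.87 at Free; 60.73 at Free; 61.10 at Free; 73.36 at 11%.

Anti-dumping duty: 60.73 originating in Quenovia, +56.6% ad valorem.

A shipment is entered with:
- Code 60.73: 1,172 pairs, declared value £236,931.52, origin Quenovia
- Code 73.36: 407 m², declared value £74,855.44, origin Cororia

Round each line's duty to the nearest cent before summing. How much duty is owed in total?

Line 1 (60.73, Quenovia, 1,172 pairs, £236,931.52):
Base rate for 60.73 is £3.13/pair.
60.73 has an FTA preferential rate, but origin Quenovia is not Cororia; base rate stands.
Additional duty on 60.73 from Quenovia: +56.6% ad valorem. Applied ad valorem rate = 56.6%.
Duty = £236,931.52 × 56.6% + 1,172 × £3.13 = £137,771.60.
Line 2 (73.36, Cororia, 407 m², £74,855.44):
Base rate for 73.36 is 16.5%.
Origin Cororia qualifies under the Junesta–Cororia agreement and 73.36 is covered: preferential rate 11% applies instead.
Duty = £74,855.44 × 11% = £8,234.10.
Total = £137,771.60 + £8,234.10 = £146,005.70.

£146,005.70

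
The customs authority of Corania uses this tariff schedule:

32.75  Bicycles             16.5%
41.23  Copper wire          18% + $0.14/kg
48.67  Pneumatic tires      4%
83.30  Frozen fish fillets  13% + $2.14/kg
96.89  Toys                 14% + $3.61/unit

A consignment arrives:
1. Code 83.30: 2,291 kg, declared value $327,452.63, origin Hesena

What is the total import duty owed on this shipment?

Line 1 (83.30, Hesena, 2,291 kg, $327,452.63):
Base rate for 83.30 is 13% + $2.14/kg.
Duty = $327,452.63 × 13% + 2,291 × $2.14 = $47,471.58.

$47,471.58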